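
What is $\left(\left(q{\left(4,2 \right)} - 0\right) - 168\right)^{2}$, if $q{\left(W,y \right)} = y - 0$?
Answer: $27556$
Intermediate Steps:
$q{\left(W,y \right)} = y$ ($q{\left(W,y \right)} = y + 0 = y$)
$\left(\left(q{\left(4,2 \right)} - 0\right) - 168\right)^{2} = \left(\left(2 - 0\right) - 168\right)^{2} = \left(\left(2 + 0\right) - 168\right)^{2} = \left(2 - 168\right)^{2} = \left(-166\right)^{2} = 27556$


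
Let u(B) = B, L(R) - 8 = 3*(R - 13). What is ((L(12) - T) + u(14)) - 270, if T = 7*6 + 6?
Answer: -299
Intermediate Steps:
T = 48 (T = 42 + 6 = 48)
L(R) = -31 + 3*R (L(R) = 8 + 3*(R - 13) = 8 + 3*(-13 + R) = 8 + (-39 + 3*R) = -31 + 3*R)
((L(12) - T) + u(14)) - 270 = (((-31 + 3*12) - 1*48) + 14) - 270 = (((-31 + 36) - 48) + 14) - 270 = ((5 - 48) + 14) - 270 = (-43 + 14) - 270 = -29 - 270 = -299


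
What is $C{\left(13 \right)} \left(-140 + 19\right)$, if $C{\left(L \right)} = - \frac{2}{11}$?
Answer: $22$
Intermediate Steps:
$C{\left(L \right)} = - \frac{2}{11}$ ($C{\left(L \right)} = \left(-2\right) \frac{1}{11} = - \frac{2}{11}$)
$C{\left(13 \right)} \left(-140 + 19\right) = - \frac{2 \left(-140 + 19\right)}{11} = \left(- \frac{2}{11}\right) \left(-121\right) = 22$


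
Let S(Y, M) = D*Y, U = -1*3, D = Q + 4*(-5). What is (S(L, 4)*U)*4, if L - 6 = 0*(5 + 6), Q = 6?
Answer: 1008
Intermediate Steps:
L = 6 (L = 6 + 0*(5 + 6) = 6 + 0*11 = 6 + 0 = 6)
D = -14 (D = 6 + 4*(-5) = 6 - 20 = -14)
U = -3
S(Y, M) = -14*Y
(S(L, 4)*U)*4 = (-14*6*(-3))*4 = -84*(-3)*4 = 252*4 = 1008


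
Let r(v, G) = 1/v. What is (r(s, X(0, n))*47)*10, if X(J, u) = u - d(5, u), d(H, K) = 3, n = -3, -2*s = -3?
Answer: 940/3 ≈ 313.33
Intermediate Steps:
s = 3/2 (s = -½*(-3) = 3/2 ≈ 1.5000)
X(J, u) = -3 + u (X(J, u) = u - 1*3 = u - 3 = -3 + u)
(r(s, X(0, n))*47)*10 = (47/(3/2))*10 = ((⅔)*47)*10 = (94/3)*10 = 940/3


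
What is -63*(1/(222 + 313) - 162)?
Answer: 5460147/535 ≈ 10206.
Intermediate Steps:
-63*(1/(222 + 313) - 162) = -63*(1/535 - 162) = -63*(-86669/535) = 5460147/535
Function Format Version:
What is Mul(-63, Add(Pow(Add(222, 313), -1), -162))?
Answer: Rational(5460147, 535) ≈ 10206.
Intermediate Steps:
Mul(-63, Add(Pow(Add(222, 313), -1), -162)) = Mul(-63, Add(Pow(535, -1), -162)) = Mul(-63, Add(Rational(1, 535), -162)) = Mul(-63, Rational(-86669, 535)) = Rational(5460147, 535)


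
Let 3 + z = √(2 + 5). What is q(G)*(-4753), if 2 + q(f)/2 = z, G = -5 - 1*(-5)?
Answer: 47530 - 9506*√7 ≈ 22380.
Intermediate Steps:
G = 0 (G = -5 + 5 = 0)
z = -3 + √7 (z = -3 + √(2 + 5) = -3 + √7 ≈ -0.35425)
q(f) = -10 + 2*√7 (q(f) = -4 + 2*(-3 + √7) = -4 + (-6 + 2*√7) = -10 + 2*√7)
q(G)*(-4753) = (-10 + 2*√7)*(-4753) = 47530 - 9506*√7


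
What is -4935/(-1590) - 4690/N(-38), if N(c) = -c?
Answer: -242319/2014 ≈ -120.32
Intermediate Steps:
-4935/(-1590) - 4690/N(-38) = -4935/(-1590) - 4690/((-1*(-38))) = -4935*(-1/1590) - 4690/38 = 329/106 - 4690*1/38 = 329/106 - 2345/19 = -242319/2014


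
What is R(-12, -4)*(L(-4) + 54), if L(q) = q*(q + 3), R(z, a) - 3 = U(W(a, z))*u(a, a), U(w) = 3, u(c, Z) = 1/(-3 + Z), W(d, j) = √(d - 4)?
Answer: 1044/7 ≈ 149.14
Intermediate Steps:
W(d, j) = √(-4 + d)
R(z, a) = 3 + 3/(-3 + a)
L(q) = q*(3 + q)
R(-12, -4)*(L(-4) + 54) = (3*(-2 - 4)/(-3 - 4))*(-4*(3 - 4) + 54) = (3*(-6)/(-7))*(-4*(-1) + 54) = (3*(-⅐)*(-6))*(4 + 54) = (18/7)*58 = 1044/7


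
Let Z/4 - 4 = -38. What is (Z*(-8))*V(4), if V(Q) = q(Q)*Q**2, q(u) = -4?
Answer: -69632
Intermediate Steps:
V(Q) = -4*Q**2
Z = -136 (Z = 16 + 4*(-38) = 16 - 152 = -136)
(Z*(-8))*V(4) = (-136*(-8))*(-4*4**2) = 1088*(-4*16) = 1088*(-64) = -69632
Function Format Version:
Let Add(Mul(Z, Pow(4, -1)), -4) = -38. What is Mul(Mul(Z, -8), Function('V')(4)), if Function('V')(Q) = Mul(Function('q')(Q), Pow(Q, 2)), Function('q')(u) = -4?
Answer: -69632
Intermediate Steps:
Function('V')(Q) = Mul(-4, Pow(Q, 2))
Z = -136 (Z = Add(16, Mul(4, -38)) = Add(16, -152) = -136)
Mul(Mul(Z, -8), Function('V')(4)) = Mul(Mul(-136, -8), Mul(-4, Pow(4, 2))) = Mul(1088, Mul(-4, 16)) = Mul(1088, -64) = -69632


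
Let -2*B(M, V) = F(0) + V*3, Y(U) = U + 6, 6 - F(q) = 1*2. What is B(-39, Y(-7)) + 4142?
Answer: 8283/2 ≈ 4141.5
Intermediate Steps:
F(q) = 4 (F(q) = 6 - 2 = 4)
Y(U) = 6 + U
B(M, V) = -2 - 3*V/2 (B(M, V) = -(4 + V*3)/2 = -(4 + 3*V)/2 = -2 - 3*V/2)
B(-39, Y(-7)) + 4142 = (-2 - 3*(6 - 7)/2) + 4142 = (-2 - 3/2*(-1)) + 4142 = (-2 + 3/2) + 4142 = -1/2 + 4142 = 8283/2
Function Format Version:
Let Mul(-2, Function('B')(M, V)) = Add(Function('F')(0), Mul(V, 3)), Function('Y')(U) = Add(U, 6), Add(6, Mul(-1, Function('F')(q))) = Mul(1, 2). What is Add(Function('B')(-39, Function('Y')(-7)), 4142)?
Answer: Rational(8283, 2) ≈ 4141.5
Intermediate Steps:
Function('F')(q) = 4 (Function('F')(q) = Add(6, Mul(-1, Mul(1, 2))) = Add(6, Mul(-1, 2)) = Add(6, -2) = 4)
Function('Y')(U) = Add(6, U)
Function('B')(M, V) = Add(-2, Mul(Rational(-3, 2), V)) (Function('B')(M, V) = Mul(Rational(-1, 2), Add(4, Mul(V, 3))) = Mul(Rational(-1, 2), Add(4, Mul(3, V))) = Add(-2, Mul(Rational(-3, 2), V)))
Add(Function('B')(-39, Function('Y')(-7)), 4142) = Add(Add(-2, Mul(Rational(-3, 2), Add(6, -7))), 4142) = Add(Add(-2, Mul(Rational(-3, 2), -1)), 4142) = Add(Add(-2, Rational(3, 2)), 4142) = Add(Rational(-1, 2), 4142) = Rational(8283, 2)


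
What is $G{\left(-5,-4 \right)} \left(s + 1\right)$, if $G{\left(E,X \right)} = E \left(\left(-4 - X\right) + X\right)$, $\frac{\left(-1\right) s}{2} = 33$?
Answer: $-1300$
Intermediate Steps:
$s = -66$ ($s = \left(-2\right) 33 = -66$)
$G{\left(E,X \right)} = - 4 E$ ($G{\left(E,X \right)} = E \left(-4\right) = - 4 E$)
$G{\left(-5,-4 \right)} \left(s + 1\right) = \left(-4\right) \left(-5\right) \left(-66 + 1\right) = 20 \left(-65\right) = -1300$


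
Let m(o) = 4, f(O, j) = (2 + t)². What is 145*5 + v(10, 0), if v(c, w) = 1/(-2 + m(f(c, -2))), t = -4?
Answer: 1451/2 ≈ 725.50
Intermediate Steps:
f(O, j) = 4 (f(O, j) = (2 - 4)² = (-2)² = 4)
v(c, w) = ½ (v(c, w) = 1/(-2 + 4) = 1/2 = ½)
145*5 + v(10, 0) = 145*5 + ½ = 725 + ½ = 1451/2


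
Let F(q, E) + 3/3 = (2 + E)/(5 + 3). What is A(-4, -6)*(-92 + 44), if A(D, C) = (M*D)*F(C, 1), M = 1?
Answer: -120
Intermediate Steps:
F(q, E) = -¾ + E/8 (F(q, E) = -1 + (2 + E)/(5 + 3) = -1 + (2 + E)/8 = -1 + (2 + E)*(⅛) = -1 + (¼ + E/8) = -¾ + E/8)
A(D, C) = -5*D/8 (A(D, C) = (1*D)*(-¾ + (⅛)*1) = D*(-¾ + ⅛) = D*(-5/8) = -5*D/8)
A(-4, -6)*(-92 + 44) = (-5/8*(-4))*(-92 + 44) = (5/2)*(-48) = -120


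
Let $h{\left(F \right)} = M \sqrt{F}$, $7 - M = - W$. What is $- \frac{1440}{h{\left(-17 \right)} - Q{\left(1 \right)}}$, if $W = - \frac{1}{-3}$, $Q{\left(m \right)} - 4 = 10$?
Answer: $\frac{22680}{1249} + \frac{11880 i \sqrt{17}}{1249} \approx 18.159 + 39.217 i$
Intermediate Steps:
$Q{\left(m \right)} = 14$ ($Q{\left(m \right)} = 4 + 10 = 14$)
$W = \frac{1}{3}$ ($W = \left(-1\right) \left(- \frac{1}{3}\right) = \frac{1}{3} \approx 0.33333$)
$M = \frac{22}{3}$ ($M = 7 - \left(-1\right) \frac{1}{3} = 7 - - \frac{1}{3} = 7 + \frac{1}{3} = \frac{22}{3} \approx 7.3333$)
$h{\left(F \right)} = \frac{22 \sqrt{F}}{3}$
$- \frac{1440}{h{\left(-17 \right)} - Q{\left(1 \right)}} = - \frac{1440}{\frac{22 \sqrt{-17}}{3} - 14} = - \frac{1440}{\frac{22 i \sqrt{17}}{3} - 14} = - \frac{1440}{-14 + \frac{22 i \sqrt{17}}{3}}$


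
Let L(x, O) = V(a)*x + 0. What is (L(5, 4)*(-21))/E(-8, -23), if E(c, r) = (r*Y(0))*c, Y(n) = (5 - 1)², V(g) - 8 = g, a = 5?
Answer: -1365/2944 ≈ -0.46365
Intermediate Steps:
V(g) = 8 + g
Y(n) = 16 (Y(n) = 4² = 16)
E(c, r) = 16*c*r (E(c, r) = (r*16)*c = (16*r)*c = 16*c*r)
L(x, O) = 13*x (L(x, O) = (8 + 5)*x + 0 = 13*x + 0 = 13*x)
(L(5, 4)*(-21))/E(-8, -23) = ((13*5)*(-21))/((16*(-8)*(-23))) = (65*(-21))/2944 = -1365*1/2944 = -1365/2944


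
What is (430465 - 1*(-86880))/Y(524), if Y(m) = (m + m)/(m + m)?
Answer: 517345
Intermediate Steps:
Y(m) = 1 (Y(m) = (2*m)/((2*m)) = (2*m)*(1/(2*m)) = 1)
(430465 - 1*(-86880))/Y(524) = (430465 - 1*(-86880))/1 = (430465 + 86880)*1 = 517345*1 = 517345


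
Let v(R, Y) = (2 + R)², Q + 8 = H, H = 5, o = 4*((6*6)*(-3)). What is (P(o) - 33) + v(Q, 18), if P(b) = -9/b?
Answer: -1535/48 ≈ -31.979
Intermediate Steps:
o = -432 (o = 4*(36*(-3)) = 4*(-108) = -432)
Q = -3 (Q = -8 + 5 = -3)
(P(o) - 33) + v(Q, 18) = (-9/(-432) - 33) + (2 - 3)² = (-9*(-1/432) - 33) + (-1)² = (1/48 - 33) + 1 = -1583/48 + 1 = -1535/48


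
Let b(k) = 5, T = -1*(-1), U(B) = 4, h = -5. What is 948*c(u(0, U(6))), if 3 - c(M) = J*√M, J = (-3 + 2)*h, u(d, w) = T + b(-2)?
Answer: 2844 - 4740*√6 ≈ -8766.6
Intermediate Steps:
T = 1
u(d, w) = 6 (u(d, w) = 1 + 5 = 6)
J = 5 (J = (-3 + 2)*(-5) = -1*(-5) = 5)
c(M) = 3 - 5*√M
948*c(u(0, U(6))) = 948*(3 - 5*√6) = 2844 - 4740*√6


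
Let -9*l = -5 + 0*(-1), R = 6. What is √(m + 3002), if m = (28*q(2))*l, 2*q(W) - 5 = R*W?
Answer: 4*√1763/3 ≈ 55.984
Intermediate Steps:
q(W) = 5/2 + 3*W (q(W) = 5/2 + (6*W)/2 = 5/2 + 3*W)
l = 5/9 (l = -(-5 + 0*(-1))/9 = -(-5 + 0)/9 = -⅑*(-5) = 5/9 ≈ 0.55556)
m = 1190/9 (m = (28*(5/2 + 3*2))*(5/9) = (28*(5/2 + 6))*(5/9) = (28*(17/2))*(5/9) = 238*(5/9) = 1190/9 ≈ 132.22)
√(m + 3002) = √(1190/9 + 3002) = √(28208/9) = 4*√1763/3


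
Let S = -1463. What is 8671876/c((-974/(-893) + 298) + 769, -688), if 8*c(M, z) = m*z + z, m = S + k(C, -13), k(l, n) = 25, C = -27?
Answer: 4335938/61791 ≈ 70.171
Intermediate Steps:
m = -1438 (m = -1463 + 25 = -1438)
c(M, z) = -1437*z/8 (c(M, z) = (-1438*z + z)/8 = (-1437*z)/8 = -1437*z/8)
8671876/c((-974/(-893) + 298) + 769, -688) = 8671876/((-1437/8*(-688))) = 8671876/123582 = 8671876*(1/123582) = 4335938/61791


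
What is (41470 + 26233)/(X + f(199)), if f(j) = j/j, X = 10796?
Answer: 67703/10797 ≈ 6.2705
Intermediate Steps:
f(j) = 1
(41470 + 26233)/(X + f(199)) = (41470 + 26233)/(10796 + 1) = 67703/10797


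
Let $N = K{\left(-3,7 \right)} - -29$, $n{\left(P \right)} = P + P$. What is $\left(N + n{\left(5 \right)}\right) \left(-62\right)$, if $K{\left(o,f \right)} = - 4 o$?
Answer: $-3162$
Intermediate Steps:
$n{\left(P \right)} = 2 P$
$N = 41$ ($N = \left(-4\right) \left(-3\right) - -29 = 12 + 29 = 41$)
$\left(N + n{\left(5 \right)}\right) \left(-62\right) = \left(41 + 2 \cdot 5\right) \left(-62\right) = \left(41 + 10\right) \left(-62\right) = 51 \left(-62\right) = -3162$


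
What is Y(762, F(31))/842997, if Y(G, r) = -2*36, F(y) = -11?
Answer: -24/280999 ≈ -8.5409e-5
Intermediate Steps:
Y(G, r) = -72
Y(762, F(31))/842997 = -72/842997 = -72*1/842997 = -24/280999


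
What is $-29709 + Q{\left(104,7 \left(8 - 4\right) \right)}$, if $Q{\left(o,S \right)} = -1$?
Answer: $-29710$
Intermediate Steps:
$-29709 + Q{\left(104,7 \left(8 - 4\right) \right)} = -29709 - 1 = -29710$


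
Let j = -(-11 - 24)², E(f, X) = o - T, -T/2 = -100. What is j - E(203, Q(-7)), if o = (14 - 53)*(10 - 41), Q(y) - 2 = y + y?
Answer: -2234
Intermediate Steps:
T = 200 (T = -2*(-100) = 200)
Q(y) = 2 + 2*y (Q(y) = 2 + (y + y) = 2 + 2*y)
o = 1209 (o = -39*(-31) = 1209)
E(f, X) = 1009 (E(f, X) = 1209 - 1*200 = 1209 - 200 = 1009)
j = -1225 (j = -1*(-35)² = -1*1225 = -1225)
j - E(203, Q(-7)) = -1225 - 1*1009 = -1225 - 1009 = -2234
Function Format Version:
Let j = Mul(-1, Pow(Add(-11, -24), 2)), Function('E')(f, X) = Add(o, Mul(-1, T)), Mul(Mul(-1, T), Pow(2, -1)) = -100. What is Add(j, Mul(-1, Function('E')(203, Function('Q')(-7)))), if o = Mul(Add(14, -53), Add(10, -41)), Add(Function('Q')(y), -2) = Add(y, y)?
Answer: -2234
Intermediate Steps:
T = 200 (T = Mul(-2, -100) = 200)
Function('Q')(y) = Add(2, Mul(2, y)) (Function('Q')(y) = Add(2, Add(y, y)) = Add(2, Mul(2, y)))
o = 1209 (o = Mul(-39, -31) = 1209)
Function('E')(f, X) = 1009 (Function('E')(f, X) = Add(1209, Mul(-1, 200)) = Add(1209, -200) = 1009)
j = -1225 (j = Mul(-1, Pow(-35, 2)) = Mul(-1, 1225) = -1225)
Add(j, Mul(-1, Function('E')(203, Function('Q')(-7)))) = Add(-1225, Mul(-1, 1009)) = Add(-1225, -1009) = -2234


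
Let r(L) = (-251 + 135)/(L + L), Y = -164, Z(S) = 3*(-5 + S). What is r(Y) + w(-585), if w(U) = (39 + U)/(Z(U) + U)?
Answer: 37689/64370 ≈ 0.58551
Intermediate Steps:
Z(S) = -15 + 3*S
r(L) = -58/L (r(L) = -116*1/(2*L) = -58/L)
w(U) = (39 + U)/(-15 + 4*U) (w(U) = (39 + U)/((-15 + 3*U) + U) = (39 + U)/(-15 + 4*U))
r(Y) + w(-585) = -58/(-164) + (39 - 585)/(-15 + 4*(-585)) = -58*(-1/164) - 546/(-15 - 2340) = 29/82 - 546/(-2355) = 29/82 - 1/2355*(-546) = 29/82 + 182/785 = 37689/64370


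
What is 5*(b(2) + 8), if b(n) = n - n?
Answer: 40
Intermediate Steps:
b(n) = 0
5*(b(2) + 8) = 5*(0 + 8) = 5*8 = 40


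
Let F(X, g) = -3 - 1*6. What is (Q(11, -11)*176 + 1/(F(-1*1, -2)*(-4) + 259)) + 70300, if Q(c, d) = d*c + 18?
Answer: 15390741/295 ≈ 52172.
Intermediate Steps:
F(X, g) = -9 (F(X, g) = -3 - 6 = -9)
Q(c, d) = 18 + c*d (Q(c, d) = c*d + 18 = 18 + c*d)
(Q(11, -11)*176 + 1/(F(-1*1, -2)*(-4) + 259)) + 70300 = ((18 + 11*(-11))*176 + 1/(-9*(-4) + 259)) + 70300 = ((18 - 121)*176 + 1/(36 + 259)) + 70300 = (-103*176 + 1/295) + 70300 = (-18128 + 1/295) + 70300 = -5347759/295 + 70300 = 15390741/295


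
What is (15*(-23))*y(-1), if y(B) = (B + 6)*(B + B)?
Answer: 3450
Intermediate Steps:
y(B) = 2*B*(6 + B) (y(B) = (6 + B)*(2*B) = 2*B*(6 + B))
(15*(-23))*y(-1) = (15*(-23))*(2*(-1)*(6 - 1)) = -690*(-1)*5 = -345*(-10) = 3450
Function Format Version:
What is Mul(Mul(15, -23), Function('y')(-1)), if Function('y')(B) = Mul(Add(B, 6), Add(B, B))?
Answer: 3450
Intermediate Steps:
Function('y')(B) = Mul(2, B, Add(6, B)) (Function('y')(B) = Mul(Add(6, B), Mul(2, B)) = Mul(2, B, Add(6, B)))
Mul(Mul(15, -23), Function('y')(-1)) = Mul(Mul(15, -23), Mul(2, -1, Add(6, -1))) = Mul(-345, Mul(2, -1, 5)) = Mul(-345, -10) = 3450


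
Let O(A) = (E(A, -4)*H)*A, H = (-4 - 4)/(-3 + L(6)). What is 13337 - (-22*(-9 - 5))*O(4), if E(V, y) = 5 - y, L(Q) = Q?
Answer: 42905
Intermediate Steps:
H = -8/3 (H = (-4 - 4)/(-3 + 6) = -8/3 ≈ -2.6667)
O(A) = -24*A (O(A) = ((5 - 1*(-4))*(-8/3))*A = ((5 + 4)*(-8/3))*A = (9*(-8/3))*A = -24*A)
13337 - (-22*(-9 - 5))*O(4) = 13337 - (-22*(-9 - 5))*(-24*4) = 13337 - (-22*(-14))*(-96) = 13337 - 308*(-96) = 13337 - 1*(-29568) = 13337 + 29568 = 42905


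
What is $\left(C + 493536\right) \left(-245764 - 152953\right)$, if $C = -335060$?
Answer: $-63187075292$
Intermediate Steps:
$\left(C + 493536\right) \left(-245764 - 152953\right) = \left(-335060 + 493536\right) \left(-245764 - 152953\right) = 158476 \left(-398717\right) = -63187075292$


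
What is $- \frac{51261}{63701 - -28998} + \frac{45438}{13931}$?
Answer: $\frac{3497940171}{1291389769} \approx 2.7087$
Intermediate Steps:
$- \frac{51261}{63701 - -28998} + \frac{45438}{13931} = - \frac{51261}{63701 + 28998} + 45438 \cdot \frac{1}{13931} = - \frac{51261}{92699} + \frac{45438}{13931} = \frac{3497940171}{1291389769}$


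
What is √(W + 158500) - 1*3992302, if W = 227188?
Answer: -3992302 + 2*√96422 ≈ -3.9917e+6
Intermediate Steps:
√(W + 158500) - 1*3992302 = √(227188 + 158500) - 1*3992302 = √385688 - 3992302 = 2*√96422 - 3992302 = -3992302 + 2*√96422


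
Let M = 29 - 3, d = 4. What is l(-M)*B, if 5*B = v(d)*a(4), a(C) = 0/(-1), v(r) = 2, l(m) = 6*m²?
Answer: 0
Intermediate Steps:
M = 26
a(C) = 0 (a(C) = 0*(-1) = 0)
B = 0 (B = (2*0)/5 = (⅕)*0 = 0)
l(-M)*B = (6*(-1*26)²)*0 = (6*(-26)²)*0 = (6*676)*0 = 4056*0 = 0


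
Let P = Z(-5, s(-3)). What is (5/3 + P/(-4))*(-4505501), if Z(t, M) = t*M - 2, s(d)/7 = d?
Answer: 1302089789/12 ≈ 1.0851e+8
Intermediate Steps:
s(d) = 7*d
Z(t, M) = -2 + M*t (Z(t, M) = M*t - 2 = -2 + M*t)
P = 103 (P = -2 + (7*(-3))*(-5) = -2 - 21*(-5) = -2 + 105 = 103)
(5/3 + P/(-4))*(-4505501) = (5/3 + 103/(-4))*(-4505501) = (5*(⅓) + 103*(-¼))*(-4505501) = (5/3 - 103/4)*(-4505501) = -289/12*(-4505501) = 1302089789/12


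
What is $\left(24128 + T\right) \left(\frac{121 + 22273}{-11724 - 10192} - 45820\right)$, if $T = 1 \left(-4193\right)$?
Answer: $- \frac{10009498200795}{10958} \approx -9.1344 \cdot 10^{8}$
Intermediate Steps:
$T = -4193$
$\left(24128 + T\right) \left(\frac{121 + 22273}{-11724 - 10192} - 45820\right) = \left(24128 - 4193\right) \left(\frac{121 + 22273}{-11724 - 10192} - 45820\right) = 19935 \left(\frac{22394}{-21916} - 45820\right) = 19935 \left(22394 \left(- \frac{1}{21916}\right) - 45820\right) = 19935 \left(- \frac{11197}{10958} - 45820\right) = 19935 \left(- \frac{502106757}{10958}\right) = - \frac{10009498200795}{10958}$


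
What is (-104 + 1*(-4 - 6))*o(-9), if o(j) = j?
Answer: 1026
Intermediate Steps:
(-104 + 1*(-4 - 6))*o(-9) = (-104 + 1*(-4 - 6))*(-9) = (-104 + 1*(-10))*(-9) = (-104 - 10)*(-9) = -114*(-9) = 1026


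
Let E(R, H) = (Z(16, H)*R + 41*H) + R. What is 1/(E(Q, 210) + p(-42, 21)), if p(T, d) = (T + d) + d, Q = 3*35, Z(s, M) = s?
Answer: 1/10395 ≈ 9.6200e-5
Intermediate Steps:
Q = 105
E(R, H) = 17*R + 41*H (E(R, H) = (16*R + 41*H) + R = 17*R + 41*H)
p(T, d) = T + 2*d
1/(E(Q, 210) + p(-42, 21)) = 1/((17*105 + 41*210) + (-42 + 2*21)) = 1/((1785 + 8610) + (-42 + 42)) = 1/(10395 + 0) = 1/10395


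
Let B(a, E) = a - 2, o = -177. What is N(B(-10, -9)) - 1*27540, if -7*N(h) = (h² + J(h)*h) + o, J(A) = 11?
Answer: -192615/7 ≈ -27516.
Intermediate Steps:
B(a, E) = -2 + a
N(h) = 177/7 - 11*h/7 - h²/7 (N(h) = -((h² + 11*h) - 177)/7 = -(-177 + h² + 11*h)/7 = 177/7 - 11*h/7 - h²/7)
N(B(-10, -9)) - 1*27540 = (177/7 - 11*(-2 - 10)/7 - (-2 - 10)²/7) - 1*27540 = (177/7 - 11/7*(-12) - ⅐*(-12)²) - 27540 = (177/7 + 132/7 - ⅐*144) - 27540 = (177/7 + 132/7 - 144/7) - 27540 = 165/7 - 27540 = -192615/7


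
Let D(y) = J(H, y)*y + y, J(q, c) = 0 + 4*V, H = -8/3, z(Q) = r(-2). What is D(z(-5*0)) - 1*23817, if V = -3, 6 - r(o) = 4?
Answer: -23839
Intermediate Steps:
r(o) = 2 (r(o) = 6 - 1*4 = 6 - 4 = 2)
z(Q) = 2
H = -8/3 (H = -8*⅓ = -8/3 ≈ -2.6667)
J(q, c) = -12 (J(q, c) = 0 + 4*(-3) = 0 - 12 = -12)
D(y) = -11*y (D(y) = -12*y + y = -11*y)
D(z(-5*0)) - 1*23817 = -11*2 - 1*23817 = -22 - 23817 = -23839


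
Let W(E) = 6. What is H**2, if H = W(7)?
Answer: 36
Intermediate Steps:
H = 6
H**2 = 6**2 = 36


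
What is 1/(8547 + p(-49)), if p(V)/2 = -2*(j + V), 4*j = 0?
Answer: 1/8743 ≈ 0.00011438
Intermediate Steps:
j = 0 (j = (¼)*0 = 0)
p(V) = -4*V (p(V) = 2*(-2*(0 + V)) = 2*(-2*V) = -4*V)
1/(8547 + p(-49)) = 1/(8547 - 4*(-49)) = 1/(8547 + 196) = 1/8743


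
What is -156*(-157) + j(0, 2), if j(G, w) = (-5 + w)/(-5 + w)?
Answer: 24493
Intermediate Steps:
j(G, w) = 1
-156*(-157) + j(0, 2) = -156*(-157) + 1 = 24492 + 1 = 24493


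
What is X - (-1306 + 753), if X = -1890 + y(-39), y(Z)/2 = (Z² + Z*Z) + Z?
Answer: 4669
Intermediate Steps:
y(Z) = 2*Z + 4*Z² (y(Z) = 2*((Z² + Z*Z) + Z) = 2*((Z² + Z²) + Z) = 2*(2*Z² + Z) = 2*(Z + 2*Z²) = 2*Z + 4*Z²)
X = 4116 (X = -1890 + 2*(-39)*(1 + 2*(-39)) = -1890 + 2*(-39)*(1 - 78) = -1890 + 2*(-39)*(-77) = -1890 + 6006 = 4116)
X - (-1306 + 753) = 4116 - (-1306 + 753) = 4116 - 1*(-553) = 4116 + 553 = 4669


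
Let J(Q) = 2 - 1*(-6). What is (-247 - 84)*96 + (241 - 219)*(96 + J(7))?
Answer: -29488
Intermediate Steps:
J(Q) = 8 (J(Q) = 2 + 6 = 8)
(-247 - 84)*96 + (241 - 219)*(96 + J(7)) = (-247 - 84)*96 + (241 - 219)*(96 + 8) = -331*96 + 22*104 = -31776 + 2288 = -29488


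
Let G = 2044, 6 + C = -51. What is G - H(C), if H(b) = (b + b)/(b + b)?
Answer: 2043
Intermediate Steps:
C = -57 (C = -6 - 51 = -57)
H(b) = 1 (H(b) = (2*b)/((2*b)) = (2*b)*(1/(2*b)) = 1)
G - H(C) = 2044 - 1*1 = 2044 - 1 = 2043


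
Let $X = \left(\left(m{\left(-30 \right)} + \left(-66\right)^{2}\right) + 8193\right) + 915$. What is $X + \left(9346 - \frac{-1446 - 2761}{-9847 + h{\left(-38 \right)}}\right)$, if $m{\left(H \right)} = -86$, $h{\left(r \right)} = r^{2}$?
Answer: $\frac{190945565}{8403} \approx 22724.0$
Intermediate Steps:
$X = 13378$ ($X = \left(\left(-86 + \left(-66\right)^{2}\right) + 8193\right) + 915 = \left(\left(-86 + 4356\right) + 8193\right) + 915 = \left(4270 + 8193\right) + 915 = 12463 + 915 = 13378$)
$X + \left(9346 - \frac{-1446 - 2761}{-9847 + h{\left(-38 \right)}}\right) = 13378 + \left(9346 - \frac{-1446 - 2761}{-9847 + \left(-38\right)^{2}}\right) = 13378 + \left(9346 - - \frac{4207}{-9847 + 1444}\right) = 13378 + \left(9346 - - \frac{4207}{-8403}\right) = 13378 + \left(9346 - \left(-4207\right) \left(- \frac{1}{8403}\right)\right) = 13378 + \left(9346 - \frac{4207}{8403}\right) = 13378 + \frac{78530231}{8403} = \frac{190945565}{8403}$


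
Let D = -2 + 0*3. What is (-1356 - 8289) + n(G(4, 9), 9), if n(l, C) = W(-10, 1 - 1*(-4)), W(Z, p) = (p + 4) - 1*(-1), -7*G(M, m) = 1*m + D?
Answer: -9635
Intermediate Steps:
D = -2 (D = -2 + 0 = -2)
G(M, m) = 2/7 - m/7 (G(M, m) = -(1*m - 2)/7 = -(m - 2)/7 = -(-2 + m)/7 = 2/7 - m/7)
W(Z, p) = 5 + p (W(Z, p) = (4 + p) + 1 = 5 + p)
n(l, C) = 10 (n(l, C) = 5 + (1 - 1*(-4)) = 5 + (1 + 4) = 5 + 5 = 10)
(-1356 - 8289) + n(G(4, 9), 9) = (-1356 - 8289) + 10 = -9645 + 10 = -9635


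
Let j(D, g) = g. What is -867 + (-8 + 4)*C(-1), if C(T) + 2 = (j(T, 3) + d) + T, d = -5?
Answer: -847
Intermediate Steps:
C(T) = -4 + T (C(T) = -2 + ((3 - 5) + T) = -2 + (-2 + T) = -4 + T)
-867 + (-8 + 4)*C(-1) = -867 + (-8 + 4)*(-4 - 1) = -867 - 4*(-5) = -867 + 20 = -847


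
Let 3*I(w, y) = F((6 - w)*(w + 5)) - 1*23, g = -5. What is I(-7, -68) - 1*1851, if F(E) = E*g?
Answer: -5446/3 ≈ -1815.3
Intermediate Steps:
F(E) = -5*E (F(E) = E*(-5) = -5*E)
I(w, y) = -23/3 - 5*(5 + w)*(6 - w)/3 (I(w, y) = (-5*(6 - w)*(w + 5) - 1*23)/3 = (-5*(6 - w)*(5 + w) - 23)/3 = (-5*(5 + w)*(6 - w) - 23)/3 = (-23 - 5*(5 + w)*(6 - w))/3 = -23/3 - 5*(5 + w)*(6 - w)/3)
I(-7, -68) - 1*1851 = (-173/3 - 5/3*(-7) + (5/3)*(-7)²) - 1*1851 = (-173/3 + 35/3 + (5/3)*49) - 1851 = (-173/3 + 35/3 + 245/3) - 1851 = 107/3 - 1851 = -5446/3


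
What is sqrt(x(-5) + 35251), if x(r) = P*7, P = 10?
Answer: 13*sqrt(209) ≈ 187.94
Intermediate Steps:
x(r) = 70 (x(r) = 10*7 = 70)
sqrt(x(-5) + 35251) = sqrt(70 + 35251) = sqrt(35321) = 13*sqrt(209)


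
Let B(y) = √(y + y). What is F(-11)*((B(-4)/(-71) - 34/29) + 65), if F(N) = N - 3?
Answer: -25914/29 + 28*I*√2/71 ≈ -893.59 + 0.55772*I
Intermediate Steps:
F(N) = -3 + N
B(y) = √2*√y (B(y) = √(2*y) = √2*√y)
F(-11)*((B(-4)/(-71) - 34/29) + 65) = (-3 - 11)*(((√2*√(-4))/(-71) - 34/29) + 65) = -14*(((√2*(2*I))*(-1/71) - 34*1/29) + 65) = -14*(((2*I*√2)*(-1/71) - 34/29) + 65) = -14*((-2*I*√2/71 - 34/29) + 65) = -14*((-34/29 - 2*I*√2/71) + 65) = -14*(1851/29 - 2*I*√2/71) = -25914/29 + 28*I*√2/71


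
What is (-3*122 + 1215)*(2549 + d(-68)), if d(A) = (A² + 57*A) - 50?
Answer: 2756703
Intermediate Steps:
d(A) = -50 + A² + 57*A
(-3*122 + 1215)*(2549 + d(-68)) = (-3*122 + 1215)*(2549 + (-50 + (-68)² + 57*(-68))) = (-366 + 1215)*(2549 + (-50 + 4624 - 3876)) = 849*(2549 + 698) = 849*3247 = 2756703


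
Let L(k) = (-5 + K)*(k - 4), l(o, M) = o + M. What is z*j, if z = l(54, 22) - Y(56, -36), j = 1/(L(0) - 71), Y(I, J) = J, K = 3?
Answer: -16/9 ≈ -1.7778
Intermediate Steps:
l(o, M) = M + o
L(k) = 8 - 2*k (L(k) = (-5 + 3)*(k - 4) = -2*(-4 + k) = 8 - 2*k)
j = -1/63 (j = 1/((8 - 2*0) - 71) = 1/((8 + 0) - 71) = 1/(8 - 71) = 1/(-63) = -1/63 ≈ -0.015873)
z = 112 (z = (22 + 54) - 1*(-36) = 76 + 36 = 112)
z*j = 112*(-1/63) = -16/9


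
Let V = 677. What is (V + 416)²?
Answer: 1194649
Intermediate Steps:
(V + 416)² = (677 + 416)² = 1093² = 1194649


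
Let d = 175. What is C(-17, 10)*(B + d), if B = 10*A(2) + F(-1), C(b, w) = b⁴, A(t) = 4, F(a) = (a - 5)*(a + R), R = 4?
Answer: 16453637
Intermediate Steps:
F(a) = (-5 + a)*(4 + a) (F(a) = (a - 5)*(a + 4) = (-5 + a)*(4 + a))
B = 22 (B = 10*4 + (-20 + (-1)² - 1*(-1)) = 40 + (-20 + 1 + 1) = 40 - 18 = 22)
C(-17, 10)*(B + d) = (-17)⁴*(22 + 175) = 83521*197 = 16453637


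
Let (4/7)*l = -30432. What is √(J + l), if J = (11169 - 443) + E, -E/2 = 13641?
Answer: 2*I*√17453 ≈ 264.22*I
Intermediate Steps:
l = -53256 (l = (7/4)*(-30432) = -53256)
E = -27282 (E = -2*13641 = -27282)
J = -16556 (J = (11169 - 443) - 27282 = 10726 - 27282 = -16556)
√(J + l) = √(-16556 - 53256) = √(-69812) = 2*I*√17453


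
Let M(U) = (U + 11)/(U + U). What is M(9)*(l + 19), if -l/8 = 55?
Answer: -4210/9 ≈ -467.78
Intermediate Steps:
l = -440 (l = -8*55 = -440)
M(U) = (11 + U)/(2*U) (M(U) = (11 + U)/((2*U)) = (11 + U)*(1/(2*U)) = (11 + U)/(2*U))
M(9)*(l + 19) = ((½)*(11 + 9)/9)*(-440 + 19) = ((½)*(⅑)*20)*(-421) = (10/9)*(-421) = -4210/9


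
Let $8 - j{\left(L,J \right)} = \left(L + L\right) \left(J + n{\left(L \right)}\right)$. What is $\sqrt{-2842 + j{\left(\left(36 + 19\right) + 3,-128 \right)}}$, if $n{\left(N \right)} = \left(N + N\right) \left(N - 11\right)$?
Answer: $i \sqrt{620418} \approx 787.67 i$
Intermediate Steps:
$n{\left(N \right)} = 2 N \left(-11 + N\right)$
$j{\left(L,J \right)} = 8 - 2 L \left(J + 2 L \left(-11 + L\right)\right)$ ($j{\left(L,J \right)} = 8 - \left(L + L\right) \left(J + 2 L \left(-11 + L\right)\right) = 8 - 2 L \left(J + 2 L \left(-11 + L\right)\right)$)
$\sqrt{-2842 + j{\left(\left(36 + 19\right) + 3,-128 \right)}} = \sqrt{-2842 + \left(8 - - 256 \left(\left(36 + 19\right) + 3\right) + 4 \left(\left(36 + 19\right) + 3\right)^{2} \left(11 - \left(\left(36 + 19\right) + 3\right)\right)\right)} = \sqrt{-2842 + \left(8 - - 256 \left(55 + 3\right) + 4 \left(55 + 3\right)^{2} \left(11 - \left(55 + 3\right)\right)\right)} = \sqrt{-2842 + \left(8 - \left(-256\right) 58 + 4 \cdot 58^{2} \left(11 - 58\right)\right)} = \sqrt{-2842 + \left(8 + 14848 + 4 \cdot 3364 \left(11 - 58\right)\right)} = \sqrt{-2842 + \left(8 + 14848 + 4 \cdot 3364 \left(-47\right)\right)} = \sqrt{-2842 + \left(8 + 14848 - 632432\right)} = \sqrt{-2842 - 617576} = \sqrt{-620418} = i \sqrt{620418}$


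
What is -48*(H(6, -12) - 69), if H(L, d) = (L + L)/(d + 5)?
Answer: 23760/7 ≈ 3394.3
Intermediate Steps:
H(L, d) = 2*L/(5 + d) (H(L, d) = (2*L)/(5 + d) = 2*L/(5 + d))
-48*(H(6, -12) - 69) = -48*(2*6/(5 - 12) - 69) = -48*(2*6/(-7) - 69) = -48*(2*6*(-⅐) - 69) = -48*(-12/7 - 69) = -48*(-495/7) = 23760/7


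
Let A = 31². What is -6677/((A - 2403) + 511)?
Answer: 6677/931 ≈ 7.1719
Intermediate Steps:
A = 961
-6677/((A - 2403) + 511) = -6677/((961 - 2403) + 511) = -6677/(-1442 + 511) = -6677/(-931) = -6677*(-1/931) = 6677/931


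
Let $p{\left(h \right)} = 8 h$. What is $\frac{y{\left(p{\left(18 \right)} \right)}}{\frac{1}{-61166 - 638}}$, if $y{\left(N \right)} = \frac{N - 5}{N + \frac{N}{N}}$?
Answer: $- \frac{8590756}{145} \approx -59247.0$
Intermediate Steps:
$y{\left(N \right)} = \frac{-5 + N}{1 + N}$ ($y{\left(N \right)} = \frac{-5 + N}{N + 1} = \frac{-5 + N}{1 + N}$)
$\frac{y{\left(p{\left(18 \right)} \right)}}{\frac{1}{-61166 - 638}} = \frac{\frac{1}{1 + 8 \cdot 18} \left(-5 + 8 \cdot 18\right)}{\frac{1}{-61166 - 638}} = \frac{\frac{1}{1 + 144} \left(-5 + 144\right)}{\frac{1}{-61166 - 638}} = \frac{\frac{1}{145} \cdot 139}{\frac{1}{-61804}} = \frac{\frac{1}{145} \cdot 139}{- \frac{1}{61804}} = \frac{139}{145} \left(-61804\right) = - \frac{8590756}{145}$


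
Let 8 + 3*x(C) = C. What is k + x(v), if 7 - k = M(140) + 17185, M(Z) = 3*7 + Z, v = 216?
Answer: -51809/3 ≈ -17270.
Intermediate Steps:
x(C) = -8/3 + C/3
M(Z) = 21 + Z
k = -17339 (k = 7 - ((21 + 140) + 17185) = 7 - (161 + 17185) = 7 - 1*17346 = 7 - 17346 = -17339)
k + x(v) = -17339 + (-8/3 + (1/3)*216) = -17339 + (-8/3 + 72) = -17339 + 208/3 = -51809/3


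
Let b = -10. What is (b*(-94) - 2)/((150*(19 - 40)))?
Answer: -67/225 ≈ -0.29778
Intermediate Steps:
(b*(-94) - 2)/((150*(19 - 40))) = (-10*(-94) - 2)/((150*(19 - 40))) = (940 - 2)/((150*(-21))) = 938/(-3150) = 938*(-1/3150) = -67/225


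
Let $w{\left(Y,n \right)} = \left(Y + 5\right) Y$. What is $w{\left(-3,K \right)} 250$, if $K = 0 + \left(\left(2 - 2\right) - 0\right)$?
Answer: $-1500$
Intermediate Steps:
$K = 0$ ($K = 0 + \left(0 + 0\right) = 0 + 0 = 0$)
$w{\left(Y,n \right)} = Y \left(5 + Y\right)$ ($w{\left(Y,n \right)} = \left(5 + Y\right) Y = Y \left(5 + Y\right)$)
$w{\left(-3,K \right)} 250 = - 3 \left(5 - 3\right) 250 = \left(-3\right) 2 \cdot 250 = \left(-6\right) 250 = -1500$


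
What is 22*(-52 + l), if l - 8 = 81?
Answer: 814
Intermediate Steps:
l = 89 (l = 8 + 81 = 89)
22*(-52 + l) = 22*(-52 + 89) = 22*37 = 814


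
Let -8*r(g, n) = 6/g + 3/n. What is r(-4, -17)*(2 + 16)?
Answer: 513/136 ≈ 3.7721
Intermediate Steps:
r(g, n) = -3/(4*g) - 3/(8*n) (r(g, n) = -(6/g + 3/n)/8 = -(3/n + 6/g)/8 = -3/(4*g) - 3/(8*n))
r(-4, -17)*(2 + 16) = (-3/4/(-4) - 3/8/(-17))*(2 + 16) = (-3/4*(-1/4) - 3/8*(-1/17))*18 = (3/16 + 3/136)*18 = (57/272)*18 = 513/136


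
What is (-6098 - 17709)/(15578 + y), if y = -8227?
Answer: -23807/7351 ≈ -3.2386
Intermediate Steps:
(-6098 - 17709)/(15578 + y) = (-6098 - 17709)/(15578 - 8227) = -23807/7351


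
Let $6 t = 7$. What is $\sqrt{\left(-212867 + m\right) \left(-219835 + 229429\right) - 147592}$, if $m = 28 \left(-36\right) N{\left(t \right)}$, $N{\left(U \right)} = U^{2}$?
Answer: $i \sqrt{2055556558} \approx 45338.0 i$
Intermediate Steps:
$t = \frac{7}{6}$ ($t = \frac{1}{6} \cdot 7 = \frac{7}{6} \approx 1.1667$)
$m = -1372$ ($m = 28 \left(-36\right) \left(\frac{7}{6}\right)^{2} = \left(-1008\right) \frac{49}{36} = -1372$)
$\sqrt{\left(-212867 + m\right) \left(-219835 + 229429\right) - 147592} = \sqrt{\left(-212867 - 1372\right) \left(-219835 + 229429\right) - 147592} = \sqrt{\left(-214239\right) 9594 - 147592} = \sqrt{-2055408966 - 147592} = \sqrt{-2055556558} = i \sqrt{2055556558}$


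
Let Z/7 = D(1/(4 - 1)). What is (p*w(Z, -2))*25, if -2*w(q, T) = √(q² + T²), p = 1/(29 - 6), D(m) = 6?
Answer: -25*√442/23 ≈ -22.852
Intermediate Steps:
p = 1/23 ≈ 0.043478
Z = 42 (Z = 7*6 = 42)
w(q, T) = -√(T² + q²)/2 (w(q, T) = -√(q² + T²)/2 = -√(T² + q²)/2)
(p*w(Z, -2))*25 = ((-√((-2)² + 42²)/2)/23)*25 = ((-√(4 + 1764)/2)/23)*25 = ((-√442)/23)*25 = -√442/23*25 = -25*√442/23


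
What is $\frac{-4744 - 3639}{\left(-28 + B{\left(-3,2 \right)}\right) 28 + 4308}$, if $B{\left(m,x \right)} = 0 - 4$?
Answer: $- \frac{8383}{3412} \approx -2.4569$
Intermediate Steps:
$B{\left(m,x \right)} = -4$
$\frac{-4744 - 3639}{\left(-28 + B{\left(-3,2 \right)}\right) 28 + 4308} = \frac{-4744 - 3639}{\left(-28 - 4\right) 28 + 4308} = - \frac{8383}{\left(-32\right) 28 + 4308} = - \frac{8383}{-896 + 4308} = - \frac{8383}{3412}$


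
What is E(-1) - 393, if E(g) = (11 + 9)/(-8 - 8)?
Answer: -1577/4 ≈ -394.25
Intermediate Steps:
E(g) = -5/4 (E(g) = 20/(-16) = 20*(-1/16) = -5/4)
E(-1) - 393 = -5/4 - 393 = -1577/4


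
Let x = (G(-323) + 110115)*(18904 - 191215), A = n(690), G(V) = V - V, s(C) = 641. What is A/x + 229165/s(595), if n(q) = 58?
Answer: 4348182614399047/12162350515365 ≈ 357.51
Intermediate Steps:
G(V) = 0
A = 58
x = -18974025765 (x = (0 + 110115)*(18904 - 191215) = 110115*(-172311) = -18974025765)
A/x + 229165/s(595) = 58/(-18974025765) + 229165/641 = 58*(-1/18974025765) + 229165*(1/641) = -58/18974025765 + 229165/641 = 4348182614399047/12162350515365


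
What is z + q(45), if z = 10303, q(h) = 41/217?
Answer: 2235792/217 ≈ 10303.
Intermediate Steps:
q(h) = 41/217 (q(h) = 41*(1/217) = 41/217)
z + q(45) = 10303 + 41/217 = 2235792/217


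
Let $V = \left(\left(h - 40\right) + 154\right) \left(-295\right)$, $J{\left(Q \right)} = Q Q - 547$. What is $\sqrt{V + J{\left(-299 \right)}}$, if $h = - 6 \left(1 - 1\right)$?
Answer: $6 \sqrt{1534} \approx 235.0$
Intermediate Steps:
$h = 0$ ($h = \left(-6\right) 0 = 0$)
$J{\left(Q \right)} = -547 + Q^{2}$ ($J{\left(Q \right)} = Q^{2} - 547 = -547 + Q^{2}$)
$V = -33630$ ($V = \left(\left(0 - 40\right) + 154\right) \left(-295\right) = \left(-40 + 154\right) \left(-295\right) = 114 \left(-295\right) = -33630$)
$\sqrt{V + J{\left(-299 \right)}} = \sqrt{-33630 - \left(547 - \left(-299\right)^{2}\right)} = \sqrt{-33630 + \left(-547 + 89401\right)} = \sqrt{-33630 + 88854} = \sqrt{55224} = 6 \sqrt{1534}$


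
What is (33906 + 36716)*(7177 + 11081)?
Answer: 1289416476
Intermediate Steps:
(33906 + 36716)*(7177 + 11081) = 70622*18258 = 1289416476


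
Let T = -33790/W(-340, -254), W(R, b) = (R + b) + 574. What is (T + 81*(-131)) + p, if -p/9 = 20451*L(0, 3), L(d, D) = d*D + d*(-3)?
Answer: -17843/2 ≈ -8921.5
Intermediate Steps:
L(d, D) = -3*d + D*d (L(d, D) = D*d - 3*d = -3*d + D*d)
W(R, b) = 574 + R + b
p = 0 (p = -184059*0*(-3 + 3) = -184059*0*0 = -184059*0 = -9*0 = 0)
T = 3379/2 (T = -33790/(574 - 340 - 254) = -33790/(-20) = -33790*(-1/20) = 3379/2 ≈ 1689.5)
(T + 81*(-131)) + p = (3379/2 + 81*(-131)) + 0 = (3379/2 - 10611) + 0 = -17843/2 + 0 = -17843/2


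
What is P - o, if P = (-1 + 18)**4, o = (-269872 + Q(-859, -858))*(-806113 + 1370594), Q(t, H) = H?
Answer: 152822024651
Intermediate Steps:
o = -152821941130 (o = (-269872 - 858)*(-806113 + 1370594) = -270730*564481 = -152821941130)
P = 83521 (P = 17**4 = 83521)
P - o = 83521 - 1*(-152821941130) = 83521 + 152821941130 = 152822024651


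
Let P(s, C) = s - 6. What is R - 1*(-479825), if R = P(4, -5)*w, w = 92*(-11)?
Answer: 481849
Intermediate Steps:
P(s, C) = -6 + s
w = -1012
R = 2024 (R = (-6 + 4)*(-1012) = -2*(-1012) = 2024)
R - 1*(-479825) = 2024 - 1*(-479825) = 2024 + 479825 = 481849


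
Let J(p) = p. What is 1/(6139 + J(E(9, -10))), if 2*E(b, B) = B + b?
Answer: 2/12277 ≈ 0.00016291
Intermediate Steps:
E(b, B) = B/2 + b/2 (E(b, B) = (B + b)/2 = B/2 + b/2)
1/(6139 + J(E(9, -10))) = 1/(6139 + ((½)*(-10) + (½)*9)) = 1/(6139 + (-5 + 9/2)) = 1/(6139 - ½) = 1/(12277/2) = 2/12277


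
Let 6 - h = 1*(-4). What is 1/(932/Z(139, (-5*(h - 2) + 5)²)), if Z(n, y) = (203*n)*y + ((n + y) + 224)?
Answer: 34567413/932 ≈ 37090.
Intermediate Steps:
h = 10 (h = 6 - (-4) = 6 - 1*(-4) = 6 + 4 = 10)
Z(n, y) = 224 + n + y + 203*n*y (Z(n, y) = 203*n*y + (224 + n + y) = 224 + n + y + 203*n*y)
1/(932/Z(139, (-5*(h - 2) + 5)²)) = 1/(932/(224 + 139 + (-5*(10 - 2) + 5)² + 203*139*(-5*(10 - 2) + 5)²)) = 1/(932/(224 + 139 + (-5*8 + 5)² + 203*139*(-5*8 + 5)²)) = 1/(932/(224 + 139 + (-40 + 5)² + 203*139*(-40 + 5)²)) = 1/(932/(224 + 139 + (-35)² + 203*139*(-35)²)) = 1/(932/(224 + 139 + 1225 + 203*139*1225)) = 1/(932/(224 + 139 + 1225 + 34565825)) = 1/(932/34567413) = 34567413/932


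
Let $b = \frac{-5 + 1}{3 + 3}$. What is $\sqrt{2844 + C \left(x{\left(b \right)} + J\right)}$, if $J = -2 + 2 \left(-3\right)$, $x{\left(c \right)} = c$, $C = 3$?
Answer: $\sqrt{2818} \approx 53.085$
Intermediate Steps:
$b = - \frac{2}{3}$ ($b = - \frac{4}{6} = \left(-4\right) \frac{1}{6} = - \frac{2}{3} \approx -0.66667$)
$J = -8$ ($J = -2 - 6 = -8$)
$\sqrt{2844 + C \left(x{\left(b \right)} + J\right)} = \sqrt{2844 + 3 \left(- \frac{2}{3} - 8\right)} = \sqrt{2844 + 3 \left(- \frac{26}{3}\right)} = \sqrt{2844 - 26} = \sqrt{2818}$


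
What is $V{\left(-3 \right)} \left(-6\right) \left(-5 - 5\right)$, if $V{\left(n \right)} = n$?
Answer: $-180$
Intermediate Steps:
$V{\left(-3 \right)} \left(-6\right) \left(-5 - 5\right) = \left(-3\right) \left(-6\right) \left(-5 - 5\right) = 18 \left(-10\right) = -180$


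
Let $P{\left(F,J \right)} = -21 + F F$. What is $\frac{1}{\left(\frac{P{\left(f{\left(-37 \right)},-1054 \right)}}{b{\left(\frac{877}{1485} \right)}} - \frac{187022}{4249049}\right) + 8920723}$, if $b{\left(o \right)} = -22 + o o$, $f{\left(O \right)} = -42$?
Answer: $\frac{202874332974229}{1809769387243215885930} \approx 1.121 \cdot 10^{-7}$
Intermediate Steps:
$P{\left(F,J \right)} = -21 + F^{2}$
$b{\left(o \right)} = -22 + o^{2}$
$\frac{1}{\left(\frac{P{\left(f{\left(-37 \right)},-1054 \right)}}{b{\left(\frac{877}{1485} \right)}} - \frac{187022}{4249049}\right) + 8920723} = \frac{1}{\left(\frac{-21 + \left(-42\right)^{2}}{-22 + \left(\frac{877}{1485}\right)^{2}} - \frac{187022}{4249049}\right) + 8920723} = \frac{1}{\left(\frac{-21 + 1764}{-22 + \left(877 \cdot \frac{1}{1485}\right)^{2}} - \frac{187022}{4249049}\right) + 8920723} = \frac{1}{\left(\frac{1743}{-22 + \left(\frac{877}{1485}\right)^{2}} - \frac{187022}{4249049}\right) + 8920723} = \frac{1}{\left(\frac{1743}{-22 + \frac{769129}{2205225}} - \frac{187022}{4249049}\right) + 8920723} = \frac{1}{\left(\frac{1743}{- \frac{47745821}{2205225}} - \frac{187022}{4249049}\right) + 8920723} = \frac{1}{\left(1743 \left(- \frac{2205225}{47745821}\right) - \frac{187022}{4249049}\right) + 8920723} = \frac{1}{\left(- \frac{3843707175}{47745821} - \frac{187022}{4249049}\right) + 8920723} = \frac{1}{- \frac{16341029647161637}{202874332974229} + 8920723} = \frac{1}{\frac{1809769387243215885930}{202874332974229}} = \frac{202874332974229}{1809769387243215885930}$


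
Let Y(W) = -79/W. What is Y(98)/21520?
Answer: -79/2108960 ≈ -3.7459e-5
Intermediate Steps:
Y(98)/21520 = -79/98/21520 = -79*1/98*(1/21520) = -79/98*1/21520 = -79/2108960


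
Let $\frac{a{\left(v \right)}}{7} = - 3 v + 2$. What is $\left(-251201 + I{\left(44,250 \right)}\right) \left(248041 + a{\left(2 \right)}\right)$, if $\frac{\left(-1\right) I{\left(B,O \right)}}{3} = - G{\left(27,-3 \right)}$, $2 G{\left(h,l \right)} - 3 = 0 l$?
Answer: $- \frac{124599995109}{2} \approx -6.23 \cdot 10^{10}$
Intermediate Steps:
$G{\left(h,l \right)} = \frac{3}{2}$ ($G{\left(h,l \right)} = \frac{3}{2} + \frac{0 l}{2} = \frac{3}{2} + \frac{1}{2} \cdot 0 = \frac{3}{2} + 0 = \frac{3}{2}$)
$I{\left(B,O \right)} = \frac{9}{2}$ ($I{\left(B,O \right)} = - 3 \left(\left(-1\right) \frac{3}{2}\right) = \left(-3\right) \left(- \frac{3}{2}\right) = \frac{9}{2}$)
$a{\left(v \right)} = 14 - 21 v$ ($a{\left(v \right)} = 7 \left(- 3 v + 2\right) = 7 \left(2 - 3 v\right) = 14 - 21 v$)
$\left(-251201 + I{\left(44,250 \right)}\right) \left(248041 + a{\left(2 \right)}\right) = \left(-251201 + \frac{9}{2}\right) \left(248041 + \left(14 - 42\right)\right) = - \frac{502393 \left(248041 + \left(14 - 42\right)\right)}{2} = - \frac{502393 \left(248041 - 28\right)}{2} = \left(- \frac{502393}{2}\right) 248013 = - \frac{124599995109}{2}$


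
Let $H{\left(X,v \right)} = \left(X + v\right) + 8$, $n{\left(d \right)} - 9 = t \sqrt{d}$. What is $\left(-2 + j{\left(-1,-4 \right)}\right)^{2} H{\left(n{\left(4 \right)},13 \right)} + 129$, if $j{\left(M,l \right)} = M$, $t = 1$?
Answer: $417$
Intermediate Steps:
$n{\left(d \right)} = 9 + \sqrt{d}$ ($n{\left(d \right)} = 9 + 1 \sqrt{d} = 9 + \sqrt{d}$)
$H{\left(X,v \right)} = 8 + X + v$
$\left(-2 + j{\left(-1,-4 \right)}\right)^{2} H{\left(n{\left(4 \right)},13 \right)} + 129 = \left(-2 - 1\right)^{2} \left(8 + \left(9 + \sqrt{4}\right) + 13\right) + 129 = \left(-3\right)^{2} \left(8 + \left(9 + 2\right) + 13\right) + 129 = 9 \left(8 + 11 + 13\right) + 129 = 9 \cdot 32 + 129 = 288 + 129 = 417$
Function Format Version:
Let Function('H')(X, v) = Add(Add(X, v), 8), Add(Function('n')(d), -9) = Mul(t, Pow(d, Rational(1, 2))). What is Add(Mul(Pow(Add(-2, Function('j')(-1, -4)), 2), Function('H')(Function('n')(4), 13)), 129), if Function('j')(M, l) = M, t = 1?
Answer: 417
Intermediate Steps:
Function('n')(d) = Add(9, Pow(d, Rational(1, 2))) (Function('n')(d) = Add(9, Mul(1, Pow(d, Rational(1, 2)))) = Add(9, Pow(d, Rational(1, 2))))
Function('H')(X, v) = Add(8, X, v)
Add(Mul(Pow(Add(-2, Function('j')(-1, -4)), 2), Function('H')(Function('n')(4), 13)), 129) = Add(Mul(Pow(Add(-2, -1), 2), Add(8, Add(9, Pow(4, Rational(1, 2))), 13)), 129) = Add(Mul(Pow(-3, 2), Add(8, Add(9, 2), 13)), 129) = Add(Mul(9, Add(8, 11, 13)), 129) = Add(Mul(9, 32), 129) = Add(288, 129) = 417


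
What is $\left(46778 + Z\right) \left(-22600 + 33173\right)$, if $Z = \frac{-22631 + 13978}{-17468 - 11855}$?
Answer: $\frac{14502772079631}{29323} \approx 4.9459 \cdot 10^{8}$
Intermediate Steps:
$Z = \frac{8653}{29323}$ ($Z = - \frac{8653}{-29323} = \left(-8653\right) \left(- \frac{1}{29323}\right) = \frac{8653}{29323} \approx 0.29509$)
$\left(46778 + Z\right) \left(-22600 + 33173\right) = \left(46778 + \frac{8653}{29323}\right) \left(-22600 + 33173\right) = \frac{1371679947}{29323} \cdot 10573 = \frac{14502772079631}{29323}$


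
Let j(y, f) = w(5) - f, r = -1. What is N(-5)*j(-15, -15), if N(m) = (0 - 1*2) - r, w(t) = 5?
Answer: -20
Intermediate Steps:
N(m) = -1 (N(m) = (0 - 1*2) - 1*(-1) = (0 - 2) + 1 = -2 + 1 = -1)
j(y, f) = 5 - f
N(-5)*j(-15, -15) = -(5 - 1*(-15)) = -(5 + 15) = -1*20 = -20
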